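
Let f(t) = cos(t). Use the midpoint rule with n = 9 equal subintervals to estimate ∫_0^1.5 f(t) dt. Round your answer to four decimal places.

Δt = (1.5 − 0)/9 = 1/6.
Midpoints: 1/12, 0.25, 5/12, 7/12, 0.75, 11/12, 13/12, 1.25, 17/12.
f(1/12) ≈ 0.9965, f(0.25) ≈ 0.9689, f(5/12) ≈ 0.9144, f(7/12) ≈ 0.8346, f(0.75) ≈ 0.7317, f(11/12) ≈ 0.6085, f(13/12) ≈ 0.4684, f(1.25) ≈ 0.3153, f(17/12) ≈ 0.1535.
Sum = Δt · [f(1/12) + f(0.25) + f(5/12) + ...].
Sum ≈ 0.9987.

0.9987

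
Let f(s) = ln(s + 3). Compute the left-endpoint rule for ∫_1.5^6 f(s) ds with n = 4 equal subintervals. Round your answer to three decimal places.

Δs = (6 − 1.5)/4 = 1.125.
Left endpoints: 1.5, 2.625, 3.75, 4.875.
f(1.5) ≈ 1.504, f(2.625) ≈ 1.727, f(3.75) ≈ 1.910, f(4.875) ≈ 2.064.
Sum = Δs · [f(1.5) + f(2.625) + f(3.75) + f(4.875)].
Sum ≈ 8.105.

8.105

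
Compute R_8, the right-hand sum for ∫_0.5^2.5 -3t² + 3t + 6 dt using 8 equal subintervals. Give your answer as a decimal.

3.9375

Δt = (2.5 − 0.5)/8 = 0.25.
Right endpoints: 0.75, 1, 1.25, 1.5, 1.75, 2, 2.25, 2.5.
f(0.75) = 6.5625, f(1) = 6, f(1.25) = 5.0625, f(1.5) = 3.75, f(1.75) = 2.0625, f(2) = 0, f(2.25) = -2.4375, f(2.5) = -5.25.
Sum = Δt · [f(0.75) + f(1) + f(1.25) + ...].
Sum = 3.9375.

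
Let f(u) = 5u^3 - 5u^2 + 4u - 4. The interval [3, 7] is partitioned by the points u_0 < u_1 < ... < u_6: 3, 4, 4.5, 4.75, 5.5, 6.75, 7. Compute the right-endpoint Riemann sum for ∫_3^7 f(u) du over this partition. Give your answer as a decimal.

3109.3203125

Subinterval widths: 1, 0.5, 0.25, 0.75, 1.25, 0.25.
Right endpoints: 4, 4.5, 4.75, 5.5, 6.75, 7.
f(4) = 252, f(4.5) = 368.375, f(4.75) = 438.046875, f(5.5) = 698.625, f(6.75) = 1332.921875, f(7) = 1494.
Sum = Σ Δu_i · f(u_i).
Sum = 3109.3203125.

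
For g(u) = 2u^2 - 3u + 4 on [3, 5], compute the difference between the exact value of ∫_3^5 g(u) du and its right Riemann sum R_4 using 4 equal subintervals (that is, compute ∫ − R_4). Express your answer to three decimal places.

Exact integral: ∫_3^5 g(u) du ≈ 49.33333.
R_4 = 56.
Error ≈ 49.33333 − 56 ≈ -6.667.

-6.667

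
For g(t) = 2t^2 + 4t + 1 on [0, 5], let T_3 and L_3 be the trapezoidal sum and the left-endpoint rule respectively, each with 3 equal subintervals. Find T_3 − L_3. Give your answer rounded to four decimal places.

T_3 ≈ 142.962963.
L_3 ≈ 84.629630.
T_3 − L_3 ≈ 58.3333.

58.3333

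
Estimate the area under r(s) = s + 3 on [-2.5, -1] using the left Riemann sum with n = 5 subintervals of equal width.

Δs = (-1 − (-2.5))/5 = 0.3.
Left endpoints: -2.5, -2.2, -1.9, -1.6, -1.3.
r(-2.5) = 0.5, r(-2.2) = 0.8, r(-1.9) = 1.1, r(-1.6) = 1.4, r(-1.3) = 1.7.
Sum = Δs · [r(-2.5) + r(-2.2) + r(-1.9) + r(-1.6) + r(-1.3)].
Sum = 1.65.

1.65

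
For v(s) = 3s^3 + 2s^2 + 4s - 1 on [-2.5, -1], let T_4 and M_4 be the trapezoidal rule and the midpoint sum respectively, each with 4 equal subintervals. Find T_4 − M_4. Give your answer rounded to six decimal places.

T_4 ≈ -31.28027344.
M_4 ≈ -30.55517578.
T_4 − M_4 ≈ -0.725098.

-0.725098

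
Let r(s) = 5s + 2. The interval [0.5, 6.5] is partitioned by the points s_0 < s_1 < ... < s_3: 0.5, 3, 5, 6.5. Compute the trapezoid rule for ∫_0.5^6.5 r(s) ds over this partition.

Subinterval widths: 2.5, 2, 1.5.
r(0.5) = 4.5, r(3) = 17, r(5) = 27, r(6.5) = 34.5.
On each subinterval the trapezoid contributes (Δs_i/2)·[r(s_{i-1}) + r(s_i)].
Sum = 117.

117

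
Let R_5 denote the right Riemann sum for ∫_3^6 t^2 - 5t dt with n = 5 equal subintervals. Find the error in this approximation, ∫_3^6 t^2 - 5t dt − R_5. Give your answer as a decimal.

Exact integral: ∫_3^6 f(t) dt = -4.5.
R_5 = -0.72.
Error = -4.5 − (-0.72) = -3.78.

-3.78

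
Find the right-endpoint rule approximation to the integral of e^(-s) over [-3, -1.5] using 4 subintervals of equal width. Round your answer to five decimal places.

Δs = (-1.5 − (-3))/4 = 0.375.
Right endpoints: -2.625, -2.25, -1.875, -1.5.
f(-2.625) ≈ 13.80457, f(-2.25) ≈ 9.48774, f(-1.875) ≈ 6.52082, f(-1.5) ≈ 4.48169.
Sum = Δs · [f(-2.625) + f(-2.25) + f(-1.875) + f(-1.5)].
Sum ≈ 12.86056.

12.86056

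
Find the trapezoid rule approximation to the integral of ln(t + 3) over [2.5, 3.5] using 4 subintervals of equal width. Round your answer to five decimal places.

1.79045

Δt = (3.5 − 2.5)/4 = 0.25.
f(2.5) ≈ 1.70475, f(2.75) ≈ 1.74920, f(3) ≈ 1.79176, f(3.25) ≈ 1.83258, f(3.5) ≈ 1.87180.
T_4 = (Δt/2)·[f(t_0) + 2f(t_1) + 2f(t_2) + 2f(t_3) + f(t_4)].
Sum ≈ 1.79045.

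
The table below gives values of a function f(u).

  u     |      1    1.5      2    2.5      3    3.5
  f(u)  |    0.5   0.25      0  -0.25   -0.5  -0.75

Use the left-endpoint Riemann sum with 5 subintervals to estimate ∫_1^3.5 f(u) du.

Δu = 0.5.
Sum = 0.5·[0.5 + 0.25 + 0 + (-0.25) + (-0.5)] = 0.

0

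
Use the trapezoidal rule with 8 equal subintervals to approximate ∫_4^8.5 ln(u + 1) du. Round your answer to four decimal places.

8.8376

Δu = (8.5 − 4)/8 = 0.5625.
f(4) ≈ 1.6094, f(4.5625) ≈ 1.7160, f(5.125) ≈ 1.8124, f(5.6875) ≈ 1.9002, f(6.25) ≈ 1.9810, f(6.8125) ≈ 2.0557, f(7.375) ≈ 2.1253, f(7.9375) ≈ 2.1903, f(8.5) ≈ 2.2513.
T_8 = (Δu/2)·[f(u_0) + 2f(u_1) + ... + 2f(u_{7}) + f(u_8)].
Sum ≈ 8.8376.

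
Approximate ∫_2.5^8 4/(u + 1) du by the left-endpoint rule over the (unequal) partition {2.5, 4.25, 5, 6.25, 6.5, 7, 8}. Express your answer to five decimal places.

Subinterval widths: 1.75, 0.75, 1.25, 0.25, 0.5, 1.
Left endpoints: 2.5, 4.25, 5, 6.25, 6.5, 7.
f(2.5) = 8/7, f(4.25) = 16/21, f(5) = 2/3, f(6.25) = 16/29, f(6.5) = 8/15, f(7) = 0.5.
Sum = Σ Δu_i · f(u_i).
Sum ≈ 4.30936.

4.30936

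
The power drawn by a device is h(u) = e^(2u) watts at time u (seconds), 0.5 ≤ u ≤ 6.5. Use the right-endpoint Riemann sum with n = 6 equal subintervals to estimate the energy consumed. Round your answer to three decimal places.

Δu = (6.5 − 0.5)/6 = 1.
Right endpoints: 1.5, 2.5, 3.5, 4.5, 5.5, 6.5.
h(1.5) ≈ 20.086, h(2.5) ≈ 148.413, h(3.5) ≈ 1096.633, h(4.5) ≈ 8103.084, h(5.5) ≈ 59874.142, h(6.5) ≈ 442413.392.
Sum = Δu · [h(1.5) + h(2.5) + h(3.5) + ...].
Sum ≈ 511655.750.

511655.750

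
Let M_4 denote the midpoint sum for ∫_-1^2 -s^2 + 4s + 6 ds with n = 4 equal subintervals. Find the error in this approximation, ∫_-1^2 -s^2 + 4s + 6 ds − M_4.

-0.140625

Exact integral: ∫_-1^2 f(s) ds = 21.
M_4 = 21.140625.
Error = 21 − 21.140625 = -0.140625.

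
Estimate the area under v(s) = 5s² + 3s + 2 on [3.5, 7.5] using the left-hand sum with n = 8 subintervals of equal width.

648.5

Δs = (7.5 − 3.5)/8 = 0.5.
Left endpoints: 3.5, 4, 4.5, 5, 5.5, 6, 6.5, 7.
v(3.5) = 73.75, v(4) = 94, v(4.5) = 116.75, v(5) = 142, v(5.5) = 169.75, v(6) = 200, v(6.5) = 232.75, v(7) = 268.
Sum = Δs · [v(3.5) + v(4) + v(4.5) + ...].
Sum = 648.5.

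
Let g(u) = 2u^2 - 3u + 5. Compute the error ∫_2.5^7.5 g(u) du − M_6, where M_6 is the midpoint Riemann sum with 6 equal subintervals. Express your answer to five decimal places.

0.57870

Exact integral: ∫_2.5^7.5 g(u) du ≈ 220.8333333.
M_6 ≈ 220.2546296.
Error ≈ 220.8333333 − 220.2546296 ≈ 0.57870.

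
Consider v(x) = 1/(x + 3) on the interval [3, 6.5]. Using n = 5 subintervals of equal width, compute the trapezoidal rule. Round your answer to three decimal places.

0.460

Δx = (6.5 − 3)/5 = 0.7.
v(3) = 1/6, v(3.7) = 10/67, v(4.4) = 5/37, v(5.1) = 10/81, v(5.8) = 5/44, v(6.5) = 2/19.
T_5 = (Δx/2)·[v(x_0) + 2v(x_1) + ... + 2v(x_{4}) + v(x_5)].
Sum ≈ 0.460.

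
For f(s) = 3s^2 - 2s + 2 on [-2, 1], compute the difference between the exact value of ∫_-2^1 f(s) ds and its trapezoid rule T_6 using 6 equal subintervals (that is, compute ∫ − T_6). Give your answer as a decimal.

Exact integral: ∫_-2^1 f(s) ds = 18.
T_6 = 18.375.
Error = 18 − 18.375 = -0.375.

-0.375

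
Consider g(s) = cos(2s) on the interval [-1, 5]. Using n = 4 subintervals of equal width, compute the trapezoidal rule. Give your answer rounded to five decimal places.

0.01943

Δs = (5 − (-1))/4 = 1.5.
g(-1) ≈ -0.41615, g(0.5) ≈ 0.54030, g(2) ≈ -0.65364, g(3.5) ≈ 0.75390, g(5) ≈ -0.83907.
T_4 = (Δs/2)·[g(s_0) + 2g(s_1) + 2g(s_2) + 2g(s_3) + g(s_4)].
Sum ≈ 0.01943.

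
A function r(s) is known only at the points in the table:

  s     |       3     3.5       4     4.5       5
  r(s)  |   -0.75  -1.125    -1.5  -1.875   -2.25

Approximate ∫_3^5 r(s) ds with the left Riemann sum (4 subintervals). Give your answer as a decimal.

-2.625

Δs = 0.5.
Sum = 0.5·[(-0.75) + (-1.125) + (-1.5) + (-1.875)] = -2.625.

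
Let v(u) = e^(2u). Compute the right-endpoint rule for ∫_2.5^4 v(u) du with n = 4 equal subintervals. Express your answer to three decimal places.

Δu = (4 − 2.5)/4 = 0.375.
Right endpoints: 2.875, 3.25, 3.625, 4.
v(2.875) ≈ 314.191, v(3.25) ≈ 665.142, v(3.625) ≈ 1408.105, v(4) ≈ 2980.958.
Sum = Δu · [v(2.875) + v(3.25) + v(3.625) + v(4)].
Sum ≈ 2013.148.

2013.148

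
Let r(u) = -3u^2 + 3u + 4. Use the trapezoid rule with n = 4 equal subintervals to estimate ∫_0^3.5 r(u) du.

Δu = (3.5 − 0)/4 = 0.875.
r(0) = 4, r(0.875) = 4.328125, r(1.75) = 0.0625, r(2.625) = -8.796875, r(3.5) = -22.25.
T_4 = (Δu/2)·[r(u_0) + 2r(u_1) + 2r(u_2) + 2r(u_3) + r(u_4)].
Sum = -11.83984375.

-11.83984375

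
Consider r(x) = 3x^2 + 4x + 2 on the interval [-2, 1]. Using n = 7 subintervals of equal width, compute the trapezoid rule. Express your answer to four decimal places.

Δx = (1 − (-2))/7 = 3/7.
r(-2) = 6, r(-11/7) = 153/49, r(-8/7) = 66/49, r(-5/7) = 33/49, r(-2/7) = 54/49, r(1/7) = 129/49, r(4/7) = 258/49, r(1) = 9.
T_7 = (Δx/2)·[r(x_0) + 2r(x_1) + ... + 2r(x_{6}) + r(x_7)].
Sum ≈ 9.2755.

9.2755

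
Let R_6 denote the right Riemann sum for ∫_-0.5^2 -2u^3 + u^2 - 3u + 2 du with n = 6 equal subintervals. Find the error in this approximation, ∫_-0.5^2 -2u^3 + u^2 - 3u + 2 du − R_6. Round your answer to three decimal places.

4.420

Exact integral: ∫_-0.5^2 f(u) du ≈ -5.88542.
R_6 ≈ -10.30527.
Error ≈ -5.88542 − (-10.30527) ≈ 4.420.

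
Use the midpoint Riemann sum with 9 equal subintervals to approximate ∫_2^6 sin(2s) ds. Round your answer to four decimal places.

-0.7740

Δs = (6 − 2)/9 = 4/9.
Midpoints: 20/9, 8/3, 28/9, 32/9, 4, 40/9, 44/9, 16/3, 52/9.
f(20/9) ≈ -0.9643, f(8/3) ≈ -0.8133, f(28/9) ≈ -0.0609, f(32/9) ≈ 0.7365, f(4) ≈ 0.9894, f(40/9) ≈ 0.5106, f(44/9) ≈ -0.3457, f(16/3) ≈ -0.9464, f(52/9) ≈ -0.8473.
Sum = Δs · [f(20/9) + f(8/3) + f(28/9) + ...].
Sum ≈ -0.7740.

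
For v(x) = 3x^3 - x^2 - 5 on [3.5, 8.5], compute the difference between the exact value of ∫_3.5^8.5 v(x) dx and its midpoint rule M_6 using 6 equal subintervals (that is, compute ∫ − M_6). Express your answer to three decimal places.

Exact integral: ∫_3.5^8.5 v(x) dx ≈ 3587.08333.
M_6 ≈ 3571.74769.
Error ≈ 3587.08333 − 3571.74769 ≈ 15.336.

15.336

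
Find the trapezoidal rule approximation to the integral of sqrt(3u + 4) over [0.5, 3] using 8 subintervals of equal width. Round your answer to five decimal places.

7.54785

Δu = (3 − 0.5)/8 = 0.3125.
f(0.5) ≈ 2.34521, f(0.8125) ≈ 2.53722, f(1.125) ≈ 2.71570, f(1.4375) ≈ 2.88314, f(1.75) ≈ 3.04138, f(2.0625) ≈ 3.19179, f(2.375) ≈ 3.33542, f(2.6875) ≈ 3.47311, f(3) ≈ 3.60555.
T_8 = (Δu/2)·[f(u_0) + 2f(u_1) + ... + 2f(u_{7}) + f(u_8)].
Sum ≈ 7.54785.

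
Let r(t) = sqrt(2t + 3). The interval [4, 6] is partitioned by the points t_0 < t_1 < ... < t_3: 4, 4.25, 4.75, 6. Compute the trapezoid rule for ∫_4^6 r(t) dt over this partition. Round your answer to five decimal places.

Subinterval widths: 0.25, 0.5, 1.25.
r(4) ≈ 3.31662, r(4.25) ≈ 3.39116, r(4.75) ≈ 3.53553, r(6) ≈ 3.87298.
On each subinterval the trapezoid contributes (Δt_i/2)·[r(t_{i-1}) + r(t_i)].
Sum ≈ 7.20047.

7.20047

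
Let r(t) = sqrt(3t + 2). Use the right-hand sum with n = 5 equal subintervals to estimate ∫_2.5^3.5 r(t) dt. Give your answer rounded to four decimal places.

Δt = (3.5 − 2.5)/5 = 0.2.
Right endpoints: 2.7, 2.9, 3.1, 3.3, 3.5.
r(2.7) ≈ 3.1780, r(2.9) ≈ 3.2711, r(3.1) ≈ 3.3615, r(3.3) ≈ 3.4496, r(3.5) ≈ 3.5355.
Sum = Δt · [r(2.7) + r(2.9) + r(3.1) + r(3.3) + r(3.5)].
Sum ≈ 3.3592.

3.3592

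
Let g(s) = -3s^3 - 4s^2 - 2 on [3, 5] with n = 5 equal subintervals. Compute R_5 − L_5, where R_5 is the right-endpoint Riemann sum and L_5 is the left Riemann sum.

R_5 = -616.4.
L_5 = -473.2.
R_5 − L_5 = -143.2.

-143.2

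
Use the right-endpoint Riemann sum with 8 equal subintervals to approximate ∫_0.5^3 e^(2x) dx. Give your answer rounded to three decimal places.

269.446

Δx = (3 − 0.5)/8 = 0.3125.
Right endpoints: 0.8125, 1.125, 1.4375, 1.75, 2.0625, 2.375, 2.6875, 3.
f(0.8125) ≈ 5.078, f(1.125) ≈ 9.488, f(1.4375) ≈ 17.725, f(1.75) ≈ 33.115, f(2.0625) ≈ 61.868, f(2.375) ≈ 115.584, f(2.6875) ≈ 215.940, f(3) ≈ 403.429.
Sum = Δx · [f(0.8125) + f(1.125) + f(1.4375) + ...].
Sum ≈ 269.446.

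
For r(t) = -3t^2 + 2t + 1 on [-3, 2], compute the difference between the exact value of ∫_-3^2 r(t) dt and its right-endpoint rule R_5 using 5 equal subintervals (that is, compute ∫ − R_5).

Exact integral: ∫_-3^2 r(t) dt = -35.
R_5 = -25.
Error = -35 − (-25) = -10.

-10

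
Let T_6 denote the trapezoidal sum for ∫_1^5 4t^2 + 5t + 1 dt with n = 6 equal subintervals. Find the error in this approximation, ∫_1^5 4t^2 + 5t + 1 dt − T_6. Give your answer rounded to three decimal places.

-1.185

Exact integral: ∫_1^5 f(t) dt ≈ 229.33333.
T_6 ≈ 230.51852.
Error ≈ 229.33333 − 230.51852 ≈ -1.185.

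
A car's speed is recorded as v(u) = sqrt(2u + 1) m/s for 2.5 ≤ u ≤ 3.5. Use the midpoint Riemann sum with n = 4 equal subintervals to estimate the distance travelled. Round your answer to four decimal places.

Δu = (3.5 − 2.5)/4 = 0.25.
Midpoints: 2.625, 2.875, 3.125, 3.375.
v(2.625) ≈ 2.5000, v(2.875) ≈ 2.5981, v(3.125) ≈ 2.6926, v(3.375) ≈ 2.7839.
Sum = Δu · [v(2.625) + v(2.875) + v(3.125) + v(3.375)].
Sum ≈ 2.6436.

2.6436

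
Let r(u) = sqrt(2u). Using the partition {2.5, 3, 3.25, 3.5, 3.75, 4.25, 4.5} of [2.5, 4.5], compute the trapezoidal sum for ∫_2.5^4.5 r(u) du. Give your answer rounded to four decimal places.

Subinterval widths: 0.5, 0.25, 0.25, 0.25, 0.5, 0.25.
r(2.5) ≈ 2.2361, r(3) ≈ 2.4495, r(3.25) ≈ 2.5495, r(3.5) ≈ 2.6458, r(3.75) ≈ 2.7386, r(4.25) ≈ 2.9155, r(4.5) ≈ 3.0000.
On each subinterval the trapezoid contributes (Δu_i/2)·[r(u_{i-1}) + r(u_i)].
Sum ≈ 5.2717.

5.2717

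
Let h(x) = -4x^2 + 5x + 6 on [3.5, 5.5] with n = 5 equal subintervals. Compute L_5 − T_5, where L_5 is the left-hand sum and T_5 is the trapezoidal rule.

L_5 = -95.48.
T_5 = -107.88.
L_5 − T_5 = 12.4.

12.4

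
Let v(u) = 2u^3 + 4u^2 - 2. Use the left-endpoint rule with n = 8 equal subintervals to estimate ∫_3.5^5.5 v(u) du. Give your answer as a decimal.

Δu = (5.5 − 3.5)/8 = 0.25.
Left endpoints: 3.5, 3.75, 4, 4.25, 4.5, 4.75, 5, 5.25.
v(3.5) = 132.75, v(3.75) = 159.71875, v(4) = 190, v(4.25) = 223.78125, v(4.5) = 261.25, v(4.75) = 302.59375, v(5) = 348, v(5.25) = 397.65625.
Sum = Δu · [v(3.5) + v(3.75) + v(4) + ...].
Sum = 503.9375.

503.9375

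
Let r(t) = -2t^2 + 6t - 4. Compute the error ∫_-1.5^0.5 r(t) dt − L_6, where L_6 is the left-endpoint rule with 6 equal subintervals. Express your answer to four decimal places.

2.7407

Exact integral: ∫_-1.5^0.5 r(t) dt ≈ -16.333333.
L_6 ≈ -19.074074.
Error ≈ -16.333333 − (-19.074074) ≈ 2.7407.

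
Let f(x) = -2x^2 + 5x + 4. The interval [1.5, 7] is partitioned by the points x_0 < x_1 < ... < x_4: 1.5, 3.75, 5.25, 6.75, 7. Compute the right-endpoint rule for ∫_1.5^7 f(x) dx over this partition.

-144.21875

Subinterval widths: 2.25, 1.5, 1.5, 0.25.
Right endpoints: 3.75, 5.25, 6.75, 7.
f(3.75) = -5.375, f(5.25) = -24.875, f(6.75) = -53.375, f(7) = -59.
Sum = Σ Δx_i · f(x_i).
Sum = -144.21875.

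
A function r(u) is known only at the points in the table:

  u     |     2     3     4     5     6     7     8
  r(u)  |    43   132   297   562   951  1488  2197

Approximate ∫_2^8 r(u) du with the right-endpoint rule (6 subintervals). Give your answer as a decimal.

5627

Δu = 1.
Sum = 1·[132 + 297 + 562 + 951 + 1488 + 2197] = 5627.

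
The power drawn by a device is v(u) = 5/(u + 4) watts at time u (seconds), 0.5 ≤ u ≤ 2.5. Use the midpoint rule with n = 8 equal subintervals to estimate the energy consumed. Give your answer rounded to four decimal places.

1.8383

Δu = (2.5 − 0.5)/8 = 0.25.
Midpoints: 0.625, 0.875, 1.125, 1.375, 1.625, 1.875, 2.125, 2.375.
v(0.625) = 40/37, v(0.875) = 40/39, v(1.125) = 40/41, v(1.375) = 40/43, v(1.625) = 8/9, v(1.875) = 40/47, v(2.125) = 40/49, v(2.375) = 40/51.
Sum = Δu · [v(0.625) + v(0.875) + v(1.125) + ...].
Sum ≈ 1.8383.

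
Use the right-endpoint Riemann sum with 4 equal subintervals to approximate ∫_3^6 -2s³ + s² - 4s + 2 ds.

Δs = (6 − 3)/4 = 0.75.
Right endpoints: 3.75, 4.5, 5.25, 6.
f(3.75) = -104.40625, f(4.5) = -178, f(5.25) = -280.84375, f(6) = -418.
Sum = Δs · [f(3.75) + f(4.5) + f(5.25) + f(6)].
Sum = -735.9375.

-735.9375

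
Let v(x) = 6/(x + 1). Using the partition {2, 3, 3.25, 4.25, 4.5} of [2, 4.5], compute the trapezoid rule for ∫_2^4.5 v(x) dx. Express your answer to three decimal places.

Subinterval widths: 1, 0.25, 1, 0.25.
v(2) = 2, v(3) = 1.5, v(3.25) = 24/17, v(4.25) = 8/7, v(4.5) = 12/11.
On each subinterval the trapezoid contributes (Δx_i/2)·[v(x_{i-1}) + v(x_i)].
Sum ≈ 3.671.

3.671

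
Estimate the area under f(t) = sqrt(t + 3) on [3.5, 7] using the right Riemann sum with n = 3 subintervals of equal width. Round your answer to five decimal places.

10.38712

Δt = (7 − 3.5)/3 = 7/6.
Right endpoints: 14/3, 35/6, 7.
f(14/3) ≈ 2.76887, f(35/6) ≈ 2.97209, f(7) ≈ 3.16228.
Sum = Δt · [f(14/3) + f(35/6) + f(7)].
Sum ≈ 10.38712.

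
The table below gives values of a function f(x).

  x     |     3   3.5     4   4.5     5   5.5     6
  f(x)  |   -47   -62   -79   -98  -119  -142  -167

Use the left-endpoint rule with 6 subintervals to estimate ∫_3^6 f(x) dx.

-273.5

Δx = 0.5.
Sum = 0.5·[(-47) + (-62) + (-79) + (-98) + (-119) + (-142)] = -273.5.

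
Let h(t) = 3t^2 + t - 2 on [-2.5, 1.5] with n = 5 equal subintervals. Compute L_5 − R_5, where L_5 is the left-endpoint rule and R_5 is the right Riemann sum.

6.4

L_5 = 13.48.
R_5 = 7.08.
L_5 − R_5 = 6.4.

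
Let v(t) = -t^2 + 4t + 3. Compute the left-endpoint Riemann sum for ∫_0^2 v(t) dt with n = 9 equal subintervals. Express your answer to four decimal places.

10.8724

Δt = (2 − 0)/9 = 2/9.
Left endpoints: 0, 2/9, 4/9, 2/3, 8/9, 10/9, 4/3, 14/9, 16/9.
v(0) = 3, v(2/9) = 311/81, v(4/9) = 371/81, v(2/3) = 47/9, v(8/9) = 467/81, v(10/9) = 503/81, v(4/3) = 59/9, v(14/9) = 551/81, v(16/9) = 563/81.
Sum = Δt · [v(0) + v(2/9) + v(4/9) + ...].
Sum ≈ 10.8724.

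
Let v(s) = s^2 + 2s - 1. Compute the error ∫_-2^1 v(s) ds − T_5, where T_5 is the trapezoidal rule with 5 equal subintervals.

Exact integral: ∫_-2^1 v(s) ds = -3.
T_5 = -2.82.
Error = -3 − (-2.82) = -0.18.

-0.18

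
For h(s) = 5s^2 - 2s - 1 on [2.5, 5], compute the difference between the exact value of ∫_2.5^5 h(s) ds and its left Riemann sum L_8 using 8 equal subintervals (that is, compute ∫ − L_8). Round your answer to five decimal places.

Exact integral: ∫_2.5^5 h(s) ds ≈ 161.0416667.
L_8 ≈ 147.3779297.
Error ≈ 161.0416667 − 147.3779297 ≈ 13.66374.

13.66374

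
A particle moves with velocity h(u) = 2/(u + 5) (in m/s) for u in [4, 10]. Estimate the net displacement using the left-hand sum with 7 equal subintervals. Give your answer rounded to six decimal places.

1.060713

Δu = (10 − 4)/7 = 6/7.
Left endpoints: 4, 34/7, 40/7, 46/7, 52/7, 58/7, 64/7.
h(4) = 2/9, h(34/7) = 14/69, h(40/7) = 14/75, h(46/7) = 14/81, h(52/7) = 14/87, h(58/7) = 14/93, h(64/7) = 14/99.
Sum = Δu · [h(4) + h(34/7) + h(40/7) + ...].
Sum ≈ 1.060713.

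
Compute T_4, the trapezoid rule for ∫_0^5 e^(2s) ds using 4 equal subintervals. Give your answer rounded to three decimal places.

Δs = (5 − 0)/4 = 1.25.
f(0) ≈ 1.000, f(1.25) ≈ 12.182, f(2.5) ≈ 148.413, f(3.75) ≈ 1808.042, f(5) ≈ 22026.466.
T_4 = (Δs/2)·[f(s_0) + 2f(s_1) + 2f(s_2) + 2f(s_3) + f(s_4)].
Sum ≈ 16227.964.

16227.964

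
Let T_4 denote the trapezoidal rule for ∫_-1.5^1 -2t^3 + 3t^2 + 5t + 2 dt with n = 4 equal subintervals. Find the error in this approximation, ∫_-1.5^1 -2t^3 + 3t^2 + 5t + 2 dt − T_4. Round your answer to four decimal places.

Exact integral: ∫_-1.5^1 f(t) dt = 8.28125.
T_4 ≈ 9.013672.
Error ≈ 8.28125 − 9.013672 ≈ -0.7324.

-0.7324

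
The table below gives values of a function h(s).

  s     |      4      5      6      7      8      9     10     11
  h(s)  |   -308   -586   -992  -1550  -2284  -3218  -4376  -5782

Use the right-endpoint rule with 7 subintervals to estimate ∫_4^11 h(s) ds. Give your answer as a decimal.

-18788

Δs = 1.
Sum = 1·[(-586) + (-992) + (-1550) + (-2284) + (-3218) + (-4376) + (-5782)] = -18788.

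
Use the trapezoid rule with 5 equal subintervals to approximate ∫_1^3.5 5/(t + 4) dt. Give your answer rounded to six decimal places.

2.029637

Δt = (3.5 − 1)/5 = 0.5.
f(1) = 1, f(1.5) = 10/11, f(2) = 5/6, f(2.5) = 10/13, f(3) = 5/7, f(3.5) = 2/3.
T_5 = (Δt/2)·[f(t_0) + 2f(t_1) + ... + 2f(t_{4}) + f(t_5)].
Sum ≈ 2.029637.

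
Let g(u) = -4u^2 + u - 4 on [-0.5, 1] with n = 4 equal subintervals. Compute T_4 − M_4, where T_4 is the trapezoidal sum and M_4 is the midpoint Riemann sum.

T_4 = -7.265625.
M_4 = -7.0546875.
T_4 − M_4 = -0.2109375.

-0.2109375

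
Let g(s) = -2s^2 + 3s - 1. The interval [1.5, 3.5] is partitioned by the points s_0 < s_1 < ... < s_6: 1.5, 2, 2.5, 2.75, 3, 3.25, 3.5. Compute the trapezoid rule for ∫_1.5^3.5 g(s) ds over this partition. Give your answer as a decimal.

Subinterval widths: 0.5, 0.5, 0.25, 0.25, 0.25, 0.25.
g(1.5) = -1, g(2) = -3, g(2.5) = -6, g(2.75) = -7.875, g(3) = -10, g(3.25) = -12.375, g(3.5) = -15.
On each subinterval the trapezoid contributes (Δs_i/2)·[g(s_{i-1}) + g(s_i)].
Sum = -13.4375.

-13.4375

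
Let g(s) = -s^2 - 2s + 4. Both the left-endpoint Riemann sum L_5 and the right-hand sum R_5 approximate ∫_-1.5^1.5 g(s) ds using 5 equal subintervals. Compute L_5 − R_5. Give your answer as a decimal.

3.6

L_5 = 11.37.
R_5 = 7.77.
L_5 − R_5 = 3.6.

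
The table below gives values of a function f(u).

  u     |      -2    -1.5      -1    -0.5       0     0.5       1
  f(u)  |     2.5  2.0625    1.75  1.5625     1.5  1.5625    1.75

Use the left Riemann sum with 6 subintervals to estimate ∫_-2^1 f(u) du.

Δu = 0.5.
Sum = 0.5·[2.5 + 2.0625 + 1.75 + 1.5625 + 1.5 + 1.5625] = 5.46875.

5.46875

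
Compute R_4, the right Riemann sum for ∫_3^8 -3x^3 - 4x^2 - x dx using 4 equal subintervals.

Δx = (8 − 3)/4 = 1.25.
Right endpoints: 4.25, 5.5, 6.75, 8.
f(4.25) = -306.796875, f(5.5) = -625.625, f(6.75) = -1111.640625, f(8) = -1800.
Sum = Δx · [f(4.25) + f(5.5) + f(6.75) + f(8)].
Sum = -4805.078125.

-4805.078125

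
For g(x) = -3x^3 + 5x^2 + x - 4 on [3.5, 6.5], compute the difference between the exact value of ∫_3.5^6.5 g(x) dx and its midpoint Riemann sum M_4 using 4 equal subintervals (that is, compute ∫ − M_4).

-5.625

Exact integral: ∫_3.5^6.5 g(x) dx = -837.
M_4 = -831.375.
Error = -837 − (-831.375) = -5.625.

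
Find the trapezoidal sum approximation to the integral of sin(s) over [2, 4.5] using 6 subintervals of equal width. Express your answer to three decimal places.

Δs = (4.5 − 2)/6 = 5/12.
f(2) ≈ 0.909, f(29/12) ≈ 0.663, f(17/6) ≈ 0.303, f(3.25) ≈ -0.108, f(11/3) ≈ -0.501, f(49/12) ≈ -0.809, f(4.5) ≈ -0.978.
T_6 = (Δs/2)·[f(s_0) + 2f(s_1) + ... + 2f(s_{5}) + f(s_6)].
Sum ≈ -0.202.

-0.202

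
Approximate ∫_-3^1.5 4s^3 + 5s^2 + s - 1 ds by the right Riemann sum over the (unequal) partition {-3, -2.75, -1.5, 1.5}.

57.53125

Subinterval widths: 0.25, 1.25, 3.
Right endpoints: -2.75, -1.5, 1.5.
f(-2.75) = -49.125, f(-1.5) = -4.75, f(1.5) = 25.25.
Sum = Σ Δs_i · f(s_i).
Sum = 57.53125.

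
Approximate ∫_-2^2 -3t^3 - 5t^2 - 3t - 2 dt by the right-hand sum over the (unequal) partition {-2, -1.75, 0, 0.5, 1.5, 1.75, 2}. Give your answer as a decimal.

-55.59375

Subinterval widths: 0.25, 1.75, 0.5, 1, 0.25, 0.25.
Right endpoints: -1.75, 0, 0.5, 1.5, 1.75, 2.
f(-1.75) = 4.015625, f(0) = -2, f(0.5) = -5.125, f(1.5) = -27.875, f(1.75) = -38.640625, f(2) = -52.
Sum = Σ Δt_i · f(t_i).
Sum = -55.59375.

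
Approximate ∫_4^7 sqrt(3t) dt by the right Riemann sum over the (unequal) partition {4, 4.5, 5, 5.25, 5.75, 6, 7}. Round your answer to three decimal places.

12.486

Subinterval widths: 0.5, 0.5, 0.25, 0.5, 0.25, 1.
Right endpoints: 4.5, 5, 5.25, 5.75, 6, 7.
f(4.5) ≈ 3.674, f(5) ≈ 3.873, f(5.25) ≈ 3.969, f(5.75) ≈ 4.153, f(6) ≈ 4.243, f(7) ≈ 4.583.
Sum = Σ Δt_i · f(t_i).
Sum ≈ 12.486.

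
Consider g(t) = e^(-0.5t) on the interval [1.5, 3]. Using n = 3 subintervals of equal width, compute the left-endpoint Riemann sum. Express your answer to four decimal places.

0.5634

Δt = (3 − 1.5)/3 = 0.5.
Left endpoints: 1.5, 2, 2.5.
g(1.5) ≈ 0.4724, g(2) ≈ 0.3679, g(2.5) ≈ 0.2865.
Sum = Δt · [g(1.5) + g(2) + g(2.5)].
Sum ≈ 0.5634.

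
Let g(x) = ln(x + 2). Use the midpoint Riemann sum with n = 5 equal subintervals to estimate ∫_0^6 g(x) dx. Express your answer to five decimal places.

Δx = (6 − 0)/5 = 1.2.
Midpoints: 0.6, 1.8, 3, 4.2, 5.4.
g(0.6) ≈ 0.95551, g(1.8) ≈ 1.33500, g(3) ≈ 1.60944, g(4.2) ≈ 1.82455, g(5.4) ≈ 2.00148.
Sum = Δx · [g(0.6) + g(1.8) + g(3) + g(4.2) + g(5.4)].
Sum ≈ 9.27118.

9.27118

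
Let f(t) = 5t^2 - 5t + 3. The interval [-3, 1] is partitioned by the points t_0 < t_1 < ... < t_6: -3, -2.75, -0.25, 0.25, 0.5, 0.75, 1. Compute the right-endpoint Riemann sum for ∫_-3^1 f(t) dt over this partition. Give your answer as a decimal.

Subinterval widths: 0.25, 2.5, 0.5, 0.25, 0.25, 0.25.
Right endpoints: -2.75, -0.25, 0.25, 0.5, 0.75, 1.
f(-2.75) = 54.5625, f(-0.25) = 4.5625, f(0.25) = 2.0625, f(0.5) = 1.75, f(0.75) = 2.0625, f(1) = 3.
Sum = Σ Δt_i · f(t_i).
Sum = 27.78125.

27.78125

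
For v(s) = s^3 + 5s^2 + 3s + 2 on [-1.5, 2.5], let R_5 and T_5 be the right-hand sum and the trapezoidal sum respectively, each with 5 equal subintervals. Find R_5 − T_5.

20.4

R_5 = 77.34.
T_5 = 56.94.
R_5 − T_5 = 20.4.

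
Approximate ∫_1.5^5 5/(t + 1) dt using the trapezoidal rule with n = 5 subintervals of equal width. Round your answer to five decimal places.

4.40410

Δt = (5 − 1.5)/5 = 0.7.
f(1.5) = 2, f(2.2) = 1.5625, f(2.9) = 50/39, f(3.6) = 25/23, f(4.3) = 50/53, f(5) = 5/6.
T_5 = (Δt/2)·[f(t_0) + 2f(t_1) + ... + 2f(t_{4}) + f(t_5)].
Sum ≈ 4.40410.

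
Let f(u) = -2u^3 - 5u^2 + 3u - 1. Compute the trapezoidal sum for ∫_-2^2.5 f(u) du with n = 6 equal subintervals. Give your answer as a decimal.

Δu = (2.5 − (-2))/6 = 0.75.
f(-2) = -11, f(-1.25) = -8.65625, f(-0.5) = -3.5, f(0.25) = -0.59375, f(1) = -5, f(1.75) = -21.78125, f(2.5) = -56.
T_6 = (Δu/2)·[f(u_0) + 2f(u_1) + ... + 2f(u_{5}) + f(u_6)].
Sum = -54.7734375.

-54.7734375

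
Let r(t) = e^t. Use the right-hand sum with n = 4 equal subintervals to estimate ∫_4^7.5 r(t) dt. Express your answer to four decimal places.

Δt = (7.5 − 4)/4 = 0.875.
Right endpoints: 4.875, 5.75, 6.625, 7.5.
r(4.875) ≈ 130.9742, r(5.75) ≈ 314.1907, r(6.625) ≈ 753.7042, r(7.5) ≈ 1808.0424.
Sum = Δt · [r(4.875) + r(5.75) + r(6.625) + r(7.5)].
Sum ≈ 2631.0475.

2631.0475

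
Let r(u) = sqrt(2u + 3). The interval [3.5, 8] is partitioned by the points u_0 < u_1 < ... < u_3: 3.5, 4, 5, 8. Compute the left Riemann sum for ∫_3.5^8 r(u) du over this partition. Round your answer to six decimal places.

Subinterval widths: 0.5, 1, 3.
Left endpoints: 3.5, 4, 5.
r(3.5) ≈ 3.162278, r(4) ≈ 3.316625, r(5) ≈ 3.605551.
Sum = Σ Δu_i · r(u_i).
Sum ≈ 15.714417.

15.714417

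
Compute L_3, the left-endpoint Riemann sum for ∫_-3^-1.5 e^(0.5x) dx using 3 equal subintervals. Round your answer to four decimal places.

0.4388

Δx = (-1.5 − (-3))/3 = 0.5.
Left endpoints: -3, -2.5, -2.
f(-3) ≈ 0.2231, f(-2.5) ≈ 0.2865, f(-2) ≈ 0.3679.
Sum = Δx · [f(-3) + f(-2.5) + f(-2)].
Sum ≈ 0.4388.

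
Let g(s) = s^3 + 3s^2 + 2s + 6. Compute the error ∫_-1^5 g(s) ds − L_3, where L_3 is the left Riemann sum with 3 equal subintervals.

174

Exact integral: ∫_-1^5 g(s) ds = 342.
L_3 = 168.
Error = 342 − 168 = 174.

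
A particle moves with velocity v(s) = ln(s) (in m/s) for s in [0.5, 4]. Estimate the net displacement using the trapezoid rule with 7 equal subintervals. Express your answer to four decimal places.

2.3564

Δs = (4 − 0.5)/7 = 0.5.
v(0.5) ≈ -0.6931, v(1) ≈ 0.0000, v(1.5) ≈ 0.4055, v(2) ≈ 0.6931, v(2.5) ≈ 0.9163, v(3) ≈ 1.0986, v(3.5) ≈ 1.2528, v(4) ≈ 1.3863.
T_7 = (Δs/2)·[v(s_0) + 2v(s_1) + ... + 2v(s_{6}) + v(s_7)].
Sum ≈ 2.3564.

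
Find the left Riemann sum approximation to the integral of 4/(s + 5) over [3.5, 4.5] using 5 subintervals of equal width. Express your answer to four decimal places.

Δs = (4.5 − 3.5)/5 = 0.2.
Left endpoints: 3.5, 3.7, 3.9, 4.1, 4.3.
f(3.5) = 8/17, f(3.7) = 40/87, f(3.9) = 40/89, f(4.1) = 40/91, f(4.3) = 40/93.
Sum = Δs · [f(3.5) + f(3.7) + f(3.9) + f(4.1) + f(4.3)].
Sum ≈ 0.4499.

0.4499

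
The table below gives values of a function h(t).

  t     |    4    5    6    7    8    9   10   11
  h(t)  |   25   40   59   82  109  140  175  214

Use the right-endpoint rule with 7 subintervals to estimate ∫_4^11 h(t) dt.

819

Δt = 1.
Sum = 1·[40 + 59 + 82 + 109 + 140 + 175 + 214] = 819.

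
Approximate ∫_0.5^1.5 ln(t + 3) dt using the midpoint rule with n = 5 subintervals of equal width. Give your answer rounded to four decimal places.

1.3838

Δt = (1.5 − 0.5)/5 = 0.2.
Midpoints: 0.6, 0.8, 1, 1.2, 1.4.
f(0.6) ≈ 1.2809, f(0.8) ≈ 1.3350, f(1) ≈ 1.3863, f(1.2) ≈ 1.4351, f(1.4) ≈ 1.4816.
Sum = Δt · [f(0.6) + f(0.8) + f(1) + f(1.2) + f(1.4)].
Sum ≈ 1.3838.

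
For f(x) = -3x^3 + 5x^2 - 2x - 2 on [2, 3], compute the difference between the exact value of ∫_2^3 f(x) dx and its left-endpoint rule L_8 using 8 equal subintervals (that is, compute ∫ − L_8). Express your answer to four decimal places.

-2.0794

Exact integral: ∫_2^3 f(x) dx ≈ -24.083333.
L_8 = -22.00390625.
Error ≈ -24.083333 − (-22.00390625) ≈ -2.0794.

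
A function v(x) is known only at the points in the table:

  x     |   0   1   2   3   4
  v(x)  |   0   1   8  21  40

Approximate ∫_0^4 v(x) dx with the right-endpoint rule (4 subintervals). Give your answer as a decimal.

70

Δx = 1.
Sum = 1·[1 + 8 + 21 + 40] = 70.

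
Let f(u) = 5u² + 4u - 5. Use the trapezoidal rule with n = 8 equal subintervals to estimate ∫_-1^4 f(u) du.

114.9609375

Δu = (4 − (-1))/8 = 0.625.
f(-1) = -4, f(-0.375) = -5.796875, f(0.25) = -3.6875, f(0.875) = 2.328125, f(1.5) = 12.25, f(2.125) = 26.078125, f(2.75) = 43.8125, f(3.375) = 65.453125, f(4) = 91.
T_8 = (Δu/2)·[f(u_0) + 2f(u_1) + ... + 2f(u_{7}) + f(u_8)].
Sum = 114.9609375.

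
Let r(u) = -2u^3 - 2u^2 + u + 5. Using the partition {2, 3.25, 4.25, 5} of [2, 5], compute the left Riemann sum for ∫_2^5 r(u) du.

Subinterval widths: 1.25, 1, 0.75.
Left endpoints: 2, 3.25, 4.25.
r(2) = -17, r(3.25) = -81.53125, r(4.25) = -180.40625.
Sum = Σ Δu_i · r(u_i).
Sum = -238.0859375.

-238.0859375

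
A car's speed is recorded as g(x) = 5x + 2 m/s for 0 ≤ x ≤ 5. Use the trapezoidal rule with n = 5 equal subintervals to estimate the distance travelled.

Δx = (5 − 0)/5 = 1.
g(0) = 2, g(1) = 7, g(2) = 12, g(3) = 17, g(4) = 22, g(5) = 27.
T_5 = (Δx/2)·[g(x_0) + 2g(x_1) + ... + 2g(x_{4}) + g(x_5)].
Sum = 72.5.

72.5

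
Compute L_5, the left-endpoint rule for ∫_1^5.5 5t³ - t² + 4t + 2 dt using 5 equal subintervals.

816.93

Δt = (5.5 − 1)/5 = 0.9.
Left endpoints: 1, 1.9, 2.8, 3.7, 4.6.
f(1) = 10, f(1.9) = 40.285, f(2.8) = 115.12, f(3.7) = 256.375, f(4.6) = 485.92.
Sum = Δt · [f(1) + f(1.9) + f(2.8) + f(3.7) + f(4.6)].
Sum = 816.93.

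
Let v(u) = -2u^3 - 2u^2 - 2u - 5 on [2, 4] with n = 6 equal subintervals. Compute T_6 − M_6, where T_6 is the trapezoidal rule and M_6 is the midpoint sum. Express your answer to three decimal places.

-1.111

T_6 ≈ -180.07407.
M_6 ≈ -178.96296.
T_6 − M_6 ≈ -1.111.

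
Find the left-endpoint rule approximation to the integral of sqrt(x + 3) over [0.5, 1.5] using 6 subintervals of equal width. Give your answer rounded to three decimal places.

Δx = (1.5 − 0.5)/6 = 1/6.
Left endpoints: 0.5, 2/3, 5/6, 1, 7/6, 4/3.
f(0.5) ≈ 1.871, f(2/3) ≈ 1.915, f(5/6) ≈ 1.958, f(1) ≈ 2.000, f(7/6) ≈ 2.041, f(4/3) ≈ 2.082.
Sum = Δx · [f(0.5) + f(2/3) + f(5/6) + ...].
Sum ≈ 1.978.

1.978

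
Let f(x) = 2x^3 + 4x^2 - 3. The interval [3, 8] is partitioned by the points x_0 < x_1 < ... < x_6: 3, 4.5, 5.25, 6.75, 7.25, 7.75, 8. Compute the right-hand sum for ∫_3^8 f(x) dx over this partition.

Subinterval widths: 1.5, 0.75, 1.5, 0.5, 0.5, 0.25.
Right endpoints: 4.5, 5.25, 6.75, 7.25, 7.75, 8.
f(4.5) = 260.25, f(5.25) = 396.65625, f(6.75) = 794.34375, f(7.25) = 969.40625, f(7.75) = 1168.21875, f(8) = 1277.
Sum = Σ Δx_i · f(x_i).
Sum = 3267.4453125.

3267.4453125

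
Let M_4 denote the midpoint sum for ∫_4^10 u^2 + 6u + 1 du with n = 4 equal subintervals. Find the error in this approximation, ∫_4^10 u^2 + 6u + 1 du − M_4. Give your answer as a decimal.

Exact integral: ∫_4^10 f(u) du = 570.
M_4 = 568.875.
Error = 570 − 568.875 = 1.125.

1.125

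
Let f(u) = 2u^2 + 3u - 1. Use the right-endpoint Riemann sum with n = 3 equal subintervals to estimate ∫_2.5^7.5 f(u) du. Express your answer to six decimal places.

Δu = (7.5 − 2.5)/3 = 5/3.
Right endpoints: 25/6, 35/6, 7.5.
f(25/6) = 416/9, f(35/6) = 761/9, f(7.5) = 134.
Sum = Δu · [f(25/6) + f(35/6) + f(7.5)].
Sum ≈ 441.296296.

441.296296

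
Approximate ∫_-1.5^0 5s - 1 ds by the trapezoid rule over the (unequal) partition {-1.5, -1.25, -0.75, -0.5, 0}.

Subinterval widths: 0.25, 0.5, 0.25, 0.5.
f(-1.5) = -8.5, f(-1.25) = -7.25, f(-0.75) = -4.75, f(-0.5) = -3.5, f(0) = -1.
On each subinterval the trapezoid contributes (Δs_i/2)·[f(s_{i-1}) + f(s_i)].
Sum = -7.125.

-7.125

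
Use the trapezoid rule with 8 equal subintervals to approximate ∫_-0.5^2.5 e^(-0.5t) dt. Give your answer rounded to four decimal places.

2.0009

Δt = (2.5 − (-0.5))/8 = 0.375.
f(-0.5) ≈ 1.2840, f(-0.125) ≈ 1.0645, f(0.25) ≈ 0.8825, f(0.625) ≈ 0.7316, f(1) ≈ 0.6065, f(1.375) ≈ 0.5028, f(1.75) ≈ 0.4169, f(2.125) ≈ 0.3456, f(2.5) ≈ 0.2865.
T_8 = (Δt/2)·[f(t_0) + 2f(t_1) + ... + 2f(t_{7}) + f(t_8)].
Sum ≈ 2.0009.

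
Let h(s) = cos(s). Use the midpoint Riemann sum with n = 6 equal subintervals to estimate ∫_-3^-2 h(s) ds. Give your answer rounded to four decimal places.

Δs = (-2 − (-3))/6 = 1/6.
Midpoints: -35/12, -2.75, -31/12, -29/12, -2.25, -25/12.
h(-35/12) ≈ -0.9748, h(-2.75) ≈ -0.9243, h(-31/12) ≈ -0.8482, h(-29/12) ≈ -0.7485, h(-2.25) ≈ -0.6282, h(-25/12) ≈ -0.4904.
Sum = Δs · [h(-35/12) + h(-2.75) + h(-31/12) + ...].
Sum ≈ -0.7691.

-0.7691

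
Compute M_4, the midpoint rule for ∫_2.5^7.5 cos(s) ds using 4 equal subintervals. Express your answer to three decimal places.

0.363

Δs = (7.5 − 2.5)/4 = 1.25.
Midpoints: 3.125, 4.375, 5.625, 6.875.
f(3.125) ≈ -1.000, f(4.375) ≈ -0.331, f(5.625) ≈ 0.791, f(6.875) ≈ 0.830.
Sum = Δs · [f(3.125) + f(4.375) + f(5.625) + f(6.875)].
Sum ≈ 0.363.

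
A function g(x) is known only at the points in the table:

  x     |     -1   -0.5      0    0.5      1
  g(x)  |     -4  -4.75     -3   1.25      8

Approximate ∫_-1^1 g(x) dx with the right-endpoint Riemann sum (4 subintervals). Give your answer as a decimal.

Δx = 0.5.
Sum = 0.5·[(-4.75) + (-3) + 1.25 + 8] = 0.75.

0.75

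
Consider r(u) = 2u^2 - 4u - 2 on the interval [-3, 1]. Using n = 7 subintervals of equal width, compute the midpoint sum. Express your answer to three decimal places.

Δu = (1 − (-3))/7 = 4/7.
Midpoints: -19/7, -15/7, -11/7, -1, -3/7, 1/7, 5/7.
r(-19/7) = 1156/49, r(-15/7) = 772/49, r(-11/7) = 452/49, r(-1) = 4, r(-3/7) = 4/49, r(1/7) = -124/49, r(5/7) = -188/49.
Sum = Δu · [r(-19/7) + r(-15/7) + r(-11/7) + ...].
Sum ≈ 26.449.

26.449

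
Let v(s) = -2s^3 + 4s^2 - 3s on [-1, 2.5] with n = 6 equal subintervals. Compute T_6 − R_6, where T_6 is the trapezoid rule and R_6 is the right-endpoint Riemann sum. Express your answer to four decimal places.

6.6354

T_6 ≈ -4.838831.
R_6 ≈ -11.474248.
T_6 − R_6 ≈ 6.6354.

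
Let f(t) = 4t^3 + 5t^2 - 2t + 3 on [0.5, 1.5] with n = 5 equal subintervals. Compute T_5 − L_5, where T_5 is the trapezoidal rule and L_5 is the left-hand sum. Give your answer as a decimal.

T_5 = 11.53.
L_5 = 9.43.
T_5 − L_5 = 2.1.

2.1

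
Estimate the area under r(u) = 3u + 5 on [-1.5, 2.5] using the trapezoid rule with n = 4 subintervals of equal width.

26

Δu = (2.5 − (-1.5))/4 = 1.
r(-1.5) = 0.5, r(-0.5) = 3.5, r(0.5) = 6.5, r(1.5) = 9.5, r(2.5) = 12.5.
T_4 = (Δu/2)·[r(u_0) + 2r(u_1) + 2r(u_2) + 2r(u_3) + r(u_4)].
Sum = 26.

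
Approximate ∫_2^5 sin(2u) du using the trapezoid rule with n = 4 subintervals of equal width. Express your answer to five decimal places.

Δu = (5 − 2)/4 = 0.75.
f(2) ≈ -0.75680, f(2.75) ≈ -0.70554, f(3.5) ≈ 0.65699, f(4.25) ≈ 0.79849, f(5) ≈ -0.54402.
T_4 = (Δu/2)·[f(u_0) + 2f(u_1) + 2f(u_2) + 2f(u_3) + f(u_4)].
Sum ≈ 0.07464.

0.07464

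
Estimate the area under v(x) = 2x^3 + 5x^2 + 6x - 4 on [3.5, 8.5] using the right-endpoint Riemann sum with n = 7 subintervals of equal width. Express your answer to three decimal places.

4190.408

Δx = (8.5 − 3.5)/7 = 5/7.
Right endpoints: 59/14, 69/14, 79/14, 89/14, 99/14, 109/14, 8.5.
v(59/14) = 178209/686, v(69/14) = 132557/343, v(79/14) = 376219/686, v(89/14) = 257262/343, v(99/14) = 683029/686, v(109/14) = 442367/343, v(8.5) = 1636.5.
Sum = Δx · [v(59/14) + v(69/14) + v(79/14) + ...].
Sum ≈ 4190.408.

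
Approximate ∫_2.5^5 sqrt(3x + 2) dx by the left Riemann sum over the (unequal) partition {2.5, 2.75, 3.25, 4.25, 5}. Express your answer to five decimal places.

8.67959

Subinterval widths: 0.25, 0.5, 1, 0.75.
Left endpoints: 2.5, 2.75, 3.25, 4.25.
f(2.5) ≈ 3.08221, f(2.75) ≈ 3.20156, f(3.25) ≈ 3.42783, f(4.25) ≈ 3.84057.
Sum = Σ Δx_i · f(x_i).
Sum ≈ 8.67959.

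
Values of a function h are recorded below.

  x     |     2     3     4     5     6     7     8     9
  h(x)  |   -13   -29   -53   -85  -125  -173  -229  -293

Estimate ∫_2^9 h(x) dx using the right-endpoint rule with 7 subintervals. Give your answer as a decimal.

Δx = 1.
Sum = 1·[(-29) + (-53) + (-85) + (-125) + (-173) + (-229) + (-293)] = -987.

-987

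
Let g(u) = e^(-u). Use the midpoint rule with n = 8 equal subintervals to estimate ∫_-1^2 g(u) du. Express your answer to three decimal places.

Δu = (2 − (-1))/8 = 0.375.
Midpoints: -0.8125, -0.4375, -0.0625, 0.3125, 0.6875, 1.0625, 1.4375, 1.8125.
g(-0.8125) ≈ 2.254, g(-0.4375) ≈ 1.549, g(-0.0625) ≈ 1.064, g(0.3125) ≈ 0.732, g(0.6875) ≈ 0.503, g(1.0625) ≈ 0.346, g(1.4375) ≈ 0.238, g(1.8125) ≈ 0.163.
Sum = Δu · [g(-0.8125) + g(-0.4375) + g(-0.0625) + ...].
Sum ≈ 2.568.

2.568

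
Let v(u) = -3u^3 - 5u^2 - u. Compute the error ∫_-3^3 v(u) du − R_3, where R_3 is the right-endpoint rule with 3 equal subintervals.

Exact integral: ∫_-3^3 v(u) du = -90.
R_3 = -278.
Error = -90 − (-278) = 188.

188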